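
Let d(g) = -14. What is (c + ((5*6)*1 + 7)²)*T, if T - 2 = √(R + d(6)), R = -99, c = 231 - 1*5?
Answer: 3190 + 1595*I*√113 ≈ 3190.0 + 16955.0*I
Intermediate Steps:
c = 226 (c = 231 - 5 = 226)
T = 2 + I*√113 (T = 2 + √(-99 - 14) = 2 + √(-113) = 2 + I*√113 ≈ 2.0 + 10.63*I)
(c + ((5*6)*1 + 7)²)*T = (226 + ((5*6)*1 + 7)²)*(2 + I*√113) = (226 + (30*1 + 7)²)*(2 + I*√113) = (226 + (30 + 7)²)*(2 + I*√113) = (226 + 37²)*(2 + I*√113) = (226 + 1369)*(2 + I*√113) = 1595*(2 + I*√113) = 3190 + 1595*I*√113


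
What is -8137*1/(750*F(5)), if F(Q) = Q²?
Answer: -8137/18750 ≈ -0.43397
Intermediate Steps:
-8137*1/(750*F(5)) = -8137/(-6*(-5)³*5²) = -8137/(-6*(-125)*25) = -8137/(750*25) = -8137/18750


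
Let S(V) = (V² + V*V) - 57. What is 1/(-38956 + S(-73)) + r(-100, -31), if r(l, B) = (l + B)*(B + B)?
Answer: 230299309/28355 ≈ 8122.0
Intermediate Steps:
r(l, B) = 2*B*(B + l) (r(l, B) = (B + l)*(2*B) = 2*B*(B + l))
S(V) = -57 + 2*V² (S(V) = (V² + V²) - 57 = 2*V² - 57 = -57 + 2*V²)
1/(-38956 + S(-73)) + r(-100, -31) = 1/(-38956 + (-57 + 2*(-73)²)) + 2*(-31)*(-31 - 100) = 1/(-38956 + (-57 + 2*5329)) + 2*(-31)*(-131) = 1/(-38956 + (-57 + 10658)) + 8122 = 1/(-38956 + 10601) + 8122 = 1/(-28355) + 8122 = -1/28355 + 8122 = 230299309/28355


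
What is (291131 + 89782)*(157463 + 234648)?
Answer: 149360177343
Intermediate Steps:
(291131 + 89782)*(157463 + 234648) = 380913*392111 = 149360177343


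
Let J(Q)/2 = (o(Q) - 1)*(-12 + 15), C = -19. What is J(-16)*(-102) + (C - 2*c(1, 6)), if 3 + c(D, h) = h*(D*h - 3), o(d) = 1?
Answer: -49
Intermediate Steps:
J(Q) = 0 (J(Q) = 2*((1 - 1)*(-12 + 15)) = 2*(0*3) = 2*0 = 0)
c(D, h) = -3 + h*(-3 + D*h) (c(D, h) = -3 + h*(D*h - 3) = -3 + h*(-3 + D*h))
J(-16)*(-102) + (C - 2*c(1, 6)) = 0*(-102) + (-19 - 2*(-3 - 3*6 + 1*6²)) = 0 + (-19 - 2*(-3 - 18 + 1*36)) = 0 + (-19 - 2*(-3 - 18 + 36)) = 0 + (-19 - 2*15) = 0 + (-19 - 30) = 0 - 49 = -49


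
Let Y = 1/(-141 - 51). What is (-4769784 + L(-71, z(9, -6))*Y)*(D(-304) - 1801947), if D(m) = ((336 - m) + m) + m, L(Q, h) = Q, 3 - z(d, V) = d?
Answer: 1650190976645155/192 ≈ 8.5947e+12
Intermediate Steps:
z(d, V) = 3 - d
Y = -1/192 (Y = 1/(-192) = -1/192 ≈ -0.0052083)
D(m) = 336 + m
(-4769784 + L(-71, z(9, -6))*Y)*(D(-304) - 1801947) = (-4769784 - 71*(-1/192))*((336 - 304) - 1801947) = (-4769784 + 71/192)*(32 - 1801947) = -915798457/192*(-1801915) = 1650190976645155/192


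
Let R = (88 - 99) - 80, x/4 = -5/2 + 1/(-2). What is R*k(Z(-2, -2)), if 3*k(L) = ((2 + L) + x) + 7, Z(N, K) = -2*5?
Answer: 1183/3 ≈ 394.33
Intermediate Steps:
x = -12 (x = 4*(-5/2 + 1/(-2)) = 4*(-5*½ + 1*(-½)) = 4*(-5/2 - ½) = 4*(-3) = -12)
Z(N, K) = -10
k(L) = -1 + L/3 (k(L) = (((2 + L) - 12) + 7)/3 = ((-10 + L) + 7)/3 = (-3 + L)/3 = -1 + L/3)
R = -91 (R = -11 - 80 = -91)
R*k(Z(-2, -2)) = -91*(-1 + (⅓)*(-10)) = -91*(-1 - 10/3) = -91*(-13/3) = 1183/3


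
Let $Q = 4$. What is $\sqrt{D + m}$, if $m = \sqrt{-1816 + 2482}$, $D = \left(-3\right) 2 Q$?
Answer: $\sqrt{-24 + 3 \sqrt{74}} \approx 1.3442$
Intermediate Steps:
$D = -24$ ($D = \left(-3\right) 2 \cdot 4 = \left(-6\right) 4 = -24$)
$m = 3 \sqrt{74}$ ($m = \sqrt{666} = 3 \sqrt{74} \approx 25.807$)
$\sqrt{D + m} = \sqrt{-24 + 3 \sqrt{74}}$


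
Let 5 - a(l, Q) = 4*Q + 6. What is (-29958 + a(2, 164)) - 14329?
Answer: -44944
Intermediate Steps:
a(l, Q) = -1 - 4*Q (a(l, Q) = 5 - (4*Q + 6) = 5 - (6 + 4*Q) = 5 + (-6 - 4*Q) = -1 - 4*Q)
(-29958 + a(2, 164)) - 14329 = (-29958 + (-1 - 4*164)) - 14329 = (-29958 + (-1 - 656)) - 14329 = (-29958 - 657) - 14329 = -30615 - 14329 = -44944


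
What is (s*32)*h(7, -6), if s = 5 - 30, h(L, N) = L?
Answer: -5600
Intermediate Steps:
s = -25
(s*32)*h(7, -6) = -25*32*7 = -800*7 = -5600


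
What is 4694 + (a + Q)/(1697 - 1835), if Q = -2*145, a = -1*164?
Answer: 324113/69 ≈ 4697.3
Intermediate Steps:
a = -164
Q = -290
4694 + (a + Q)/(1697 - 1835) = 4694 + (-164 - 290)/(1697 - 1835) = 4694 - 454/(-138) = 4694 - 454*(-1/138) = 4694 + 227/69 = 324113/69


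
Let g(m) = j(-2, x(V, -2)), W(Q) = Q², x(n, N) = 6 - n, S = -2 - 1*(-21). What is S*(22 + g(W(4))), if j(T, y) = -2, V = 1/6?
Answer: 380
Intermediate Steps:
S = 19 (S = -2 + 21 = 19)
V = ⅙ ≈ 0.16667
g(m) = -2
S*(22 + g(W(4))) = 19*(22 - 2) = 19*20 = 380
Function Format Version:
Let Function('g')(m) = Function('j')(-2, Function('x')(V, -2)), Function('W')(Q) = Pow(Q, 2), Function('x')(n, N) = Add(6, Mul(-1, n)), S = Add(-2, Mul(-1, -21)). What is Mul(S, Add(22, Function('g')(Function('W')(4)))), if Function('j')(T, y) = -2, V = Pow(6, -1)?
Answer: 380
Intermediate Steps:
S = 19 (S = Add(-2, 21) = 19)
V = Rational(1, 6) ≈ 0.16667
Function('g')(m) = -2
Mul(S, Add(22, Function('g')(Function('W')(4)))) = Mul(19, Add(22, -2)) = Mul(19, 20) = 380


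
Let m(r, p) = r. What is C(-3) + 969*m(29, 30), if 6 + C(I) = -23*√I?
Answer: 28095 - 23*I*√3 ≈ 28095.0 - 39.837*I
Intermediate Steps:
C(I) = -6 - 23*√I
C(-3) + 969*m(29, 30) = (-6 - 23*I*√3) + 969*29 = (-6 - 23*I*√3) + 28101 = 28095 - 23*I*√3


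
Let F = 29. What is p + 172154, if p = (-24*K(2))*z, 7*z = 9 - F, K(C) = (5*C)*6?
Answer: 1233878/7 ≈ 1.7627e+5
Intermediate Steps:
K(C) = 30*C
z = -20/7 (z = (9 - 1*29)/7 = (9 - 29)/7 = (⅐)*(-20) = -20/7 ≈ -2.8571)
p = 28800/7 (p = -720*2*(-20/7) = -24*60*(-20/7) = -1440*(-20/7) = 28800/7 ≈ 4114.3)
p + 172154 = 28800/7 + 172154 = 1233878/7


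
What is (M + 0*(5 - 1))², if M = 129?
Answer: 16641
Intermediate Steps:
(M + 0*(5 - 1))² = (129 + 0*(5 - 1))² = (129 + 0*4)² = (129 + 0)² = 129² = 16641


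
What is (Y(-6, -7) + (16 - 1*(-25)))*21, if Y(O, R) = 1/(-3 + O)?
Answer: 2576/3 ≈ 858.67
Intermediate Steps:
(Y(-6, -7) + (16 - 1*(-25)))*21 = (1/(-3 - 6) + (16 - 1*(-25)))*21 = (1/(-9) + (16 + 25))*21 = (-⅑ + 41)*21 = (368/9)*21 = 2576/3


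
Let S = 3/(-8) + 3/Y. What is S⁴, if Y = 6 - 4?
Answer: 6561/4096 ≈ 1.6018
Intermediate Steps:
Y = 2
S = 9/8 (S = 3/(-8) + 3/2 = 3*(-⅛) + 3*(½) = -3/8 + 3/2 = 9/8 ≈ 1.1250)
S⁴ = (9/8)⁴ = 6561/4096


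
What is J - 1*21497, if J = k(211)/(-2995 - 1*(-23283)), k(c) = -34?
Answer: -218065585/10144 ≈ -21497.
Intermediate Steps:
J = -17/10144 (J = -34/(-2995 - 1*(-23283)) = -34/(-2995 + 23283) = -34/20288 = -34*1/20288 = -17/10144 ≈ -0.0016759)
J - 1*21497 = -17/10144 - 1*21497 = -17/10144 - 21497 = -218065585/10144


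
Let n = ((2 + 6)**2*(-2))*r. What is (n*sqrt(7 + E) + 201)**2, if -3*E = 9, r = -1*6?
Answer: 3017169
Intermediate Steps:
r = -6
E = -3 (E = -1/3*9 = -3)
n = 768 (n = ((2 + 6)**2*(-2))*(-6) = (8**2*(-2))*(-6) = (64*(-2))*(-6) = -128*(-6) = 768)
(n*sqrt(7 + E) + 201)**2 = (768*sqrt(7 - 3) + 201)**2 = (768*sqrt(4) + 201)**2 = (768*2 + 201)**2 = (1536 + 201)**2 = 1737**2 = 3017169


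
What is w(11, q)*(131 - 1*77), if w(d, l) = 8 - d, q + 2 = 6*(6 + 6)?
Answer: -162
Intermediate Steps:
q = 70 (q = -2 + 6*(6 + 6) = -2 + 6*12 = -2 + 72 = 70)
w(11, q)*(131 - 1*77) = (8 - 1*11)*(131 - 1*77) = (8 - 11)*(131 - 77) = -3*54 = -162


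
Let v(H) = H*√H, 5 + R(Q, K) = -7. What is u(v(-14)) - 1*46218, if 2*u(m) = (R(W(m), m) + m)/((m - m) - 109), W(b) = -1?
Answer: -5037756/109 + 7*I*√14/109 ≈ -46218.0 + 0.24029*I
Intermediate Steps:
R(Q, K) = -12 (R(Q, K) = -5 - 7 = -12)
v(H) = H^(3/2)
u(m) = 6/109 - m/218 (u(m) = ((-12 + m)/((m - m) - 109))/2 = ((-12 + m)/(0 - 109))/2 = ((-12 + m)/(-109))/2 = ((-12 + m)*(-1/109))/2 = (12/109 - m/109)/2 = 6/109 - m/218)
u(v(-14)) - 1*46218 = (6/109 - (-7)*I*√14/109) - 1*46218 = (6/109 - (-7)*I*√14/109) - 46218 = (6/109 + 7*I*√14/109) - 46218 = -5037756/109 + 7*I*√14/109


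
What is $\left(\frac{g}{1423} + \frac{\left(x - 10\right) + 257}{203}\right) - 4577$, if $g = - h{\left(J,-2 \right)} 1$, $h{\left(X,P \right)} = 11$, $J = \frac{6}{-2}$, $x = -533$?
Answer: $- \frac{1322562624}{288869} \approx -4578.4$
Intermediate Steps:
$J = -3$ ($J = 6 \left(- \frac{1}{2}\right) = -3$)
$g = -11$ ($g = \left(-1\right) 11 \cdot 1 = \left(-11\right) 1 = -11$)
$\left(\frac{g}{1423} + \frac{\left(x - 10\right) + 257}{203}\right) - 4577 = \left(- \frac{11}{1423} + \frac{\left(-533 - 10\right) + 257}{203}\right) - 4577 = \left(\left(-11\right) \frac{1}{1423} + \left(\left(-533 - 10\right) + 257\right) \frac{1}{203}\right) - 4577 = \left(- \frac{11}{1423} + \left(-543 + 257\right) \frac{1}{203}\right) - 4577 = \left(- \frac{11}{1423} - \frac{286}{203}\right) - 4577 = - \frac{409211}{288869} - 4577 = - \frac{1322562624}{288869}$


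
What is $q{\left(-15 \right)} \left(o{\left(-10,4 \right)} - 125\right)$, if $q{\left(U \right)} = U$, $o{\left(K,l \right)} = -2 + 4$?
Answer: $1845$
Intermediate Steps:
$o{\left(K,l \right)} = 2$
$q{\left(-15 \right)} \left(o{\left(-10,4 \right)} - 125\right) = - 15 \left(2 - 125\right) = \left(-15\right) \left(-123\right) = 1845$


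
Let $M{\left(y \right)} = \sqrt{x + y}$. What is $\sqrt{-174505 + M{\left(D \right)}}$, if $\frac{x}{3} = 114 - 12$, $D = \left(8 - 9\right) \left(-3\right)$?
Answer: $\sqrt{-174505 + \sqrt{309}} \approx 417.72 i$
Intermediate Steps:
$D = 3$ ($D = \left(-1\right) \left(-3\right) = 3$)
$x = 306$ ($x = 3 \left(114 - 12\right) = 3 \cdot 102 = 306$)
$M{\left(y \right)} = \sqrt{306 + y}$
$\sqrt{-174505 + M{\left(D \right)}} = \sqrt{-174505 + \sqrt{306 + 3}} = \sqrt{-174505 + \sqrt{309}}$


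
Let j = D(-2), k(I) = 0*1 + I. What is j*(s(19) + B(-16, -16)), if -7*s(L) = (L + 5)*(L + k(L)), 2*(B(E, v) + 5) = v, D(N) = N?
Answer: 2006/7 ≈ 286.57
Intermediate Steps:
B(E, v) = -5 + v/2
k(I) = I (k(I) = 0 + I = I)
j = -2
s(L) = -2*L*(5 + L)/7 (s(L) = -(L + 5)*(L + L)/7 = -(5 + L)*2*L/7 = -2*L*(5 + L)/7)
j*(s(19) + B(-16, -16)) = -2*((2/7)*19*(-5 - 1*19) + (-5 + (1/2)*(-16))) = -2*((2/7)*19*(-5 - 19) + (-5 - 8)) = -2*((2/7)*19*(-24) - 13) = -2*(-912/7 - 13) = -2*(-1003/7) = 2006/7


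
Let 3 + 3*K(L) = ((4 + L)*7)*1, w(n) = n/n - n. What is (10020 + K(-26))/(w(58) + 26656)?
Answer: 29903/79797 ≈ 0.37474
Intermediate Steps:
w(n) = 1 - n
K(L) = 25/3 + 7*L/3 (K(L) = -1 + (((4 + L)*7)*1)/3 = -1 + ((28 + 7*L)*1)/3 = -1 + (28 + 7*L)/3 = -1 + (28/3 + 7*L/3) = 25/3 + 7*L/3)
(10020 + K(-26))/(w(58) + 26656) = (10020 + (25/3 + (7/3)*(-26)))/((1 - 1*58) + 26656) = (10020 + (25/3 - 182/3))/((1 - 58) + 26656) = (10020 - 157/3)/(-57 + 26656) = (29903/3)/26599 = (29903/3)*(1/26599) = 29903/79797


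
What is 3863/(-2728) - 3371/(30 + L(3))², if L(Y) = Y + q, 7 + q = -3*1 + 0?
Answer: -11239615/1443112 ≈ -7.7885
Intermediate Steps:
q = -10 (q = -7 + (-3*1 + 0) = -7 + (-3 + 0) = -7 - 3 = -10)
L(Y) = -10 + Y (L(Y) = Y - 10 = -10 + Y)
3863/(-2728) - 3371/(30 + L(3))² = 3863/(-2728) - 3371/(30 + (-10 + 3))² = 3863*(-1/2728) - 3371/(30 - 7)² = -3863/2728 - 3371/(23²) = -3863/2728 - 3371/529 = -11239615/1443112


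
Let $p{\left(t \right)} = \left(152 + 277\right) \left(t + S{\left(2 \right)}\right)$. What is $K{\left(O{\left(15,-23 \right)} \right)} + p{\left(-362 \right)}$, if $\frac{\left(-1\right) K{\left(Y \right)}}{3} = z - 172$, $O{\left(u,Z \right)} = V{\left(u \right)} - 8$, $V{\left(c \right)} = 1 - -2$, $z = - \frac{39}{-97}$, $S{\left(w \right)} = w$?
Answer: $- \frac{14930745}{97} \approx -1.5393 \cdot 10^{5}$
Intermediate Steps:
$z = \frac{39}{97}$ ($z = \left(-39\right) \left(- \frac{1}{97}\right) = \frac{39}{97} \approx 0.40206$)
$V{\left(c \right)} = 3$ ($V{\left(c \right)} = 1 + 2 = 3$)
$O{\left(u,Z \right)} = -5$ ($O{\left(u,Z \right)} = 3 - 8 = -5$)
$K{\left(Y \right)} = \frac{49935}{97}$ ($K{\left(Y \right)} = - 3 \left(\frac{39}{97} - 172\right) = \left(-3\right) \left(- \frac{16645}{97}\right) = \frac{49935}{97}$)
$p{\left(t \right)} = 858 + 429 t$ ($p{\left(t \right)} = \left(152 + 277\right) \left(t + 2\right) = 429 \left(2 + t\right) = 858 + 429 t$)
$K{\left(O{\left(15,-23 \right)} \right)} + p{\left(-362 \right)} = \frac{49935}{97} + \left(858 + 429 \left(-362\right)\right) = \frac{49935}{97} + \left(858 - 155298\right) = \frac{49935}{97} - 154440 = - \frac{14930745}{97}$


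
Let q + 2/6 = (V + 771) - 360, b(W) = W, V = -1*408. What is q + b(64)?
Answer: 200/3 ≈ 66.667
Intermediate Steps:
V = -408
q = 8/3 (q = -⅓ + ((-408 + 771) - 360) = -⅓ + (363 - 360) = -⅓ + 3 = 8/3 ≈ 2.6667)
q + b(64) = 8/3 + 64 = 200/3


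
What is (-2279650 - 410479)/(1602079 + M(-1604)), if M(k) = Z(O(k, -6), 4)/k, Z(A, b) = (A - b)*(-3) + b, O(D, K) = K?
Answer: -2157483458/1284867341 ≈ -1.6791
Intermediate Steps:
Z(A, b) = -3*A + 4*b (Z(A, b) = (-3*A + 3*b) + b = -3*A + 4*b)
M(k) = 34/k (M(k) = (-3*(-6) + 4*4)/k = (18 + 16)/k = 34/k)
(-2279650 - 410479)/(1602079 + M(-1604)) = (-2279650 - 410479)/(1602079 + 34/(-1604)) = -2690129/(1602079 + 34*(-1/1604)) = -2690129/(1602079 - 17/802) = -2690129/1284867341/802 = -2690129*802/1284867341 = -2157483458/1284867341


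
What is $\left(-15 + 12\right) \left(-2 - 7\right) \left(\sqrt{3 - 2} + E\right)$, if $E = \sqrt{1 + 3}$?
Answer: $81$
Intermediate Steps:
$E = 2$ ($E = \sqrt{4} = 2$)
$\left(-15 + 12\right) \left(-2 - 7\right) \left(\sqrt{3 - 2} + E\right) = \left(-15 + 12\right) \left(-2 - 7\right) \left(\sqrt{3 - 2} + 2\right) = - 3 \left(- 9 \left(\sqrt{1} + 2\right)\right) = - 3 \left(- 9 \left(1 + 2\right)\right) = - 3 \left(\left(-9\right) 3\right) = \left(-3\right) \left(-27\right) = 81$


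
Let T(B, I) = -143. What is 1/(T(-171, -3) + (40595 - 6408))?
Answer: 1/34044 ≈ 2.9374e-5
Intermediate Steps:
1/(T(-171, -3) + (40595 - 6408)) = 1/(-143 + (40595 - 6408)) = 1/(-143 + 34187) = 1/34044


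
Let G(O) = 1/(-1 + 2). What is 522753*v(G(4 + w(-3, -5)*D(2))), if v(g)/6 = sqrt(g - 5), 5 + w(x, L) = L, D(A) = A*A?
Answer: 6273036*I ≈ 6.273e+6*I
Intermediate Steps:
D(A) = A**2
w(x, L) = -5 + L
G(O) = 1 (G(O) = 1/1 = 1)
v(g) = 6*sqrt(-5 + g) (v(g) = 6*sqrt(g - 5) = 6*sqrt(-5 + g))
522753*v(G(4 + w(-3, -5)*D(2))) = 522753*(6*sqrt(-5 + 1)) = 522753*(6*sqrt(-4)) = 522753*(6*(2*I)) = 522753*(12*I) = 6273036*I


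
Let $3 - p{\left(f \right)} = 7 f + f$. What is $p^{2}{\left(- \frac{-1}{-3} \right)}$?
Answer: $\frac{289}{9} \approx 32.111$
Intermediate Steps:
$p{\left(f \right)} = 3 - 8 f$ ($p{\left(f \right)} = 3 - \left(7 f + f\right) = 3 - 8 f$)
$p^{2}{\left(- \frac{-1}{-3} \right)} = \left(3 - 8 \left(- \frac{-1}{-3}\right)\right)^{2} = \left(3 - 8 \left(- \frac{\left(-1\right) \left(-1\right)}{3}\right)\right)^{2} = \left(3 - 8 \left(\left(-1\right) \frac{1}{3}\right)\right)^{2} = \left(3 - - \frac{8}{3}\right)^{2} = \left(3 + \frac{8}{3}\right)^{2} = \left(\frac{17}{3}\right)^{2} = \frac{289}{9}$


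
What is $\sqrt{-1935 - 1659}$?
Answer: $i \sqrt{3594} \approx 59.95 i$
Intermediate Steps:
$\sqrt{-1935 - 1659} = \sqrt{-3594} = i \sqrt{3594}$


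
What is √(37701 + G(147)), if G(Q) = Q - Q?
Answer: 3*√4189 ≈ 194.17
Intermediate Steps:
G(Q) = 0
√(37701 + G(147)) = √(37701 + 0) = √37701 = 3*√4189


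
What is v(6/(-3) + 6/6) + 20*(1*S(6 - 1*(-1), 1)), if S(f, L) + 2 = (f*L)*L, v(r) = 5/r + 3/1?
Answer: 98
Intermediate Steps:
v(r) = 3 + 5/r (v(r) = 5/r + 3*1 = 5/r + 3 = 3 + 5/r)
S(f, L) = -2 + f*L² (S(f, L) = -2 + (f*L)*L = -2 + (L*f)*L = -2 + f*L²)
v(6/(-3) + 6/6) + 20*(1*S(6 - 1*(-1), 1)) = (3 + 5/(6/(-3) + 6/6)) + 20*(1*(-2 + (6 - 1*(-1))*1²)) = (3 + 5/(6*(-⅓) + 6*(⅙))) + 20*(1*(-2 + (6 + 1)*1)) = (3 + 5/(-2 + 1)) + 20*(1*(-2 + 7*1)) = (3 + 5/(-1)) + 20*(1*(-2 + 7)) = (3 + 5*(-1)) + 20*(1*5) = (3 - 5) + 20*5 = -2 + 100 = 98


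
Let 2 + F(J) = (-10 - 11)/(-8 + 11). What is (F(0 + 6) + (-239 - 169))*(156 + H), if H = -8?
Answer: -61716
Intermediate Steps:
F(J) = -9 (F(J) = -2 + (-10 - 11)/(-8 + 11) = -2 - 21/3 = -2 - 21*⅓ = -2 - 7 = -9)
(F(0 + 6) + (-239 - 169))*(156 + H) = (-9 + (-239 - 169))*(156 - 8) = (-9 - 408)*148 = -417*148 = -61716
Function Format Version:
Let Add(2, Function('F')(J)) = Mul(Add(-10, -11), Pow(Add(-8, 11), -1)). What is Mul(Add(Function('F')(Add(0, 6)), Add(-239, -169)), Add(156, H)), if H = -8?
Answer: -61716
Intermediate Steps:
Function('F')(J) = -9 (Function('F')(J) = Add(-2, Mul(Add(-10, -11), Pow(Add(-8, 11), -1))) = Add(-2, Mul(-21, Pow(3, -1))) = Add(-2, Mul(-21, Rational(1, 3))) = Add(-2, -7) = -9)
Mul(Add(Function('F')(Add(0, 6)), Add(-239, -169)), Add(156, H)) = Mul(Add(-9, Add(-239, -169)), Add(156, -8)) = Mul(Add(-9, -408), 148) = Mul(-417, 148) = -61716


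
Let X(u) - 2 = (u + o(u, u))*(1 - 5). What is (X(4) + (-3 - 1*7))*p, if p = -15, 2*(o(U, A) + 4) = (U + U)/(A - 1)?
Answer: 200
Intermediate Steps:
o(U, A) = -4 + U/(-1 + A) (o(U, A) = -4 + ((U + U)/(A - 1))/2 = -4 + ((2*U)/(-1 + A))/2 = -4 + (2*U/(-1 + A))/2 = -4 + U/(-1 + A))
X(u) = 2 - 4*u - 4*(4 - 3*u)/(-1 + u) (X(u) = 2 + (u + (4 + u - 4*u)/(-1 + u))*(1 - 5) = 2 + (u + (4 - 3*u)/(-1 + u))*(-4) = 2 + (-4*u - 4*(4 - 3*u)/(-1 + u)) = 2 - 4*u - 4*(4 - 3*u)/(-1 + u))
(X(4) + (-3 - 1*7))*p = (2*(-9 - 2*4² + 9*4)/(-1 + 4) + (-3 - 1*7))*(-15) = (2*(-9 - 2*16 + 36)/3 + (-3 - 7))*(-15) = (2*(⅓)*(-9 - 32 + 36) - 10)*(-15) = (2*(⅓)*(-5) - 10)*(-15) = (-10/3 - 10)*(-15) = -40/3*(-15) = 200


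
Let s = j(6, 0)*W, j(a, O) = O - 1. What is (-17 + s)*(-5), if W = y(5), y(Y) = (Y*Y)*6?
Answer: 835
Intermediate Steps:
j(a, O) = -1 + O
y(Y) = 6*Y² (y(Y) = Y²*6 = 6*Y²)
W = 150 (W = 6*5² = 6*25 = 150)
s = -150 (s = (-1 + 0)*150 = -1*150 = -150)
(-17 + s)*(-5) = (-17 - 150)*(-5) = -167*(-5) = 835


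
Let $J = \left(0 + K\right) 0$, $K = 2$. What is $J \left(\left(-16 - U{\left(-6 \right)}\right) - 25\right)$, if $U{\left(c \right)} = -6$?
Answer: $0$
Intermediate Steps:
$J = 0$ ($J = \left(0 + 2\right) 0 = 2 \cdot 0 = 0$)
$J \left(\left(-16 - U{\left(-6 \right)}\right) - 25\right) = 0 \left(\left(-16 - -6\right) - 25\right) = 0 \left(\left(-16 + 6\right) - 25\right) = 0 \left(-10 - 25\right) = 0 \left(-35\right) = 0$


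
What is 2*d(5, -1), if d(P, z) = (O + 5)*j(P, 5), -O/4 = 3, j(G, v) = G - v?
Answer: 0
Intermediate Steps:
O = -12 (O = -4*3 = -12)
d(P, z) = 35 - 7*P (d(P, z) = (-12 + 5)*(P - 1*5) = -7*(P - 5) = -7*(-5 + P) = 35 - 7*P)
2*d(5, -1) = 2*(35 - 7*5) = 2*(35 - 35) = 2*0 = 0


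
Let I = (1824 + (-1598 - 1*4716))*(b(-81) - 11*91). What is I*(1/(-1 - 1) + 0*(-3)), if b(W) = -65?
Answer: -2393170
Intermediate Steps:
I = 4786340 (I = (1824 + (-1598 - 1*4716))*(-65 - 11*91) = (1824 + (-1598 - 4716))*(-65 - 1001) = (1824 - 6314)*(-1066) = -4490*(-1066) = 4786340)
I*(1/(-1 - 1) + 0*(-3)) = 4786340*(1/(-1 - 1) + 0*(-3)) = 4786340*(1/(-2) + 0) = 4786340*(-1/2 + 0) = 4786340*(-1/2) = -2393170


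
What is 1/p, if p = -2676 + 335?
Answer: -1/2341 ≈ -0.00042717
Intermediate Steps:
p = -2341
1/p = 1/(-2341) = -1/2341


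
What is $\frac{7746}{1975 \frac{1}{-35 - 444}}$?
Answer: $- \frac{3710334}{1975} \approx -1878.7$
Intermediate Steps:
$\frac{7746}{1975 \frac{1}{-35 - 444}} = \frac{7746}{1975 \frac{1}{-479}} = \frac{7746}{1975 \left(- \frac{1}{479}\right)} = \frac{7746}{- \frac{1975}{479}} = 7746 \left(- \frac{479}{1975}\right) = - \frac{3710334}{1975}$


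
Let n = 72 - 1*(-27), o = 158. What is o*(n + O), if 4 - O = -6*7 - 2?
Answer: 23226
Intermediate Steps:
n = 99 (n = 72 + 27 = 99)
O = 48 (O = 4 - (-6*7 - 2) = 4 - (-42 - 2) = 4 - 1*(-44) = 4 + 44 = 48)
o*(n + O) = 158*(99 + 48) = 158*147 = 23226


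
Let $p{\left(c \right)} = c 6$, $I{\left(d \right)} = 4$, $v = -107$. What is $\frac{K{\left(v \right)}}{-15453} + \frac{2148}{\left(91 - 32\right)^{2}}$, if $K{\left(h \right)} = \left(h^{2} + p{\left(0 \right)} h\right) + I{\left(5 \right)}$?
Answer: $- \frac{6674849}{53791893} \approx -0.12409$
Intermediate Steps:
$p{\left(c \right)} = 6 c$
$K{\left(h \right)} = 4 + h^{2}$ ($K{\left(h \right)} = \left(h^{2} + 6 \cdot 0 h\right) + 4 = \left(h^{2} + 0 h\right) + 4 = \left(h^{2} + 0\right) + 4 = h^{2} + 4 = 4 + h^{2}$)
$\frac{K{\left(v \right)}}{-15453} + \frac{2148}{\left(91 - 32\right)^{2}} = \frac{4 + \left(-107\right)^{2}}{-15453} + \frac{2148}{\left(91 - 32\right)^{2}} = \left(4 + 11449\right) \left(- \frac{1}{15453}\right) + \frac{2148}{59^{2}} = 11453 \left(- \frac{1}{15453}\right) + \frac{2148}{3481} = - \frac{11453}{15453} + 2148 \cdot \frac{1}{3481} = - \frac{11453}{15453} + \frac{2148}{3481} = - \frac{6674849}{53791893}$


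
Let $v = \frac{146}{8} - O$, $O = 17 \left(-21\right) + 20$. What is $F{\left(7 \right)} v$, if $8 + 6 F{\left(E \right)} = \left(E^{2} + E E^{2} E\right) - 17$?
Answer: $\frac{3445925}{24} \approx 1.4358 \cdot 10^{5}$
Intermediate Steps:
$O = -337$ ($O = -357 + 20 = -337$)
$v = \frac{1421}{4}$ ($v = \frac{146}{8} - -337 = 146 \cdot \frac{1}{8} + 337 = \frac{73}{4} + 337 = \frac{1421}{4} \approx 355.25$)
$F{\left(E \right)} = - \frac{25}{6} + \frac{E^{2}}{6} + \frac{E^{4}}{6}$ ($F{\left(E \right)} = - \frac{4}{3} + \frac{\left(E^{2} + E E^{2} E\right) - 17}{6} = - \frac{4}{3} + \frac{\left(E^{2} + E^{3} E\right) - 17}{6} = - \frac{4}{3} + \frac{\left(E^{2} + E^{4}\right) - 17}{6} = - \frac{4}{3} + \frac{-17 + E^{2} + E^{4}}{6} = - \frac{4}{3} + \left(- \frac{17}{6} + \frac{E^{2}}{6} + \frac{E^{4}}{6}\right) = - \frac{25}{6} + \frac{E^{2}}{6} + \frac{E^{4}}{6}$)
$F{\left(7 \right)} v = \left(- \frac{25}{6} + \frac{7^{2}}{6} + \frac{7^{4}}{6}\right) \frac{1421}{4} = \left(- \frac{25}{6} + \frac{1}{6} \cdot 49 + \frac{1}{6} \cdot 2401\right) \frac{1421}{4} = \left(- \frac{25}{6} + \frac{49}{6} + \frac{2401}{6}\right) \frac{1421}{4} = \frac{2425}{6} \cdot \frac{1421}{4} = \frac{3445925}{24}$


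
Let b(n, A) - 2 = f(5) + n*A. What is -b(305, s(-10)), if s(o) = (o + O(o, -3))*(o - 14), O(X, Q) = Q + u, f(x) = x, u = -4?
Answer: -124447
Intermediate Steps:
O(X, Q) = -4 + Q (O(X, Q) = Q - 4 = -4 + Q)
s(o) = (-14 + o)*(-7 + o) (s(o) = (o + (-4 - 3))*(o - 14) = (o - 7)*(-14 + o) = (-7 + o)*(-14 + o) = (-14 + o)*(-7 + o))
b(n, A) = 7 + A*n (b(n, A) = 2 + (5 + n*A) = 2 + (5 + A*n) = 7 + A*n)
-b(305, s(-10)) = -(7 + (98 + (-10)² - 21*(-10))*305) = -(7 + (98 + 100 + 210)*305) = -(7 + 408*305) = -(7 + 124440) = -1*124447 = -124447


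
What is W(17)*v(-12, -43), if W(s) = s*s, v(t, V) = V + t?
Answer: -15895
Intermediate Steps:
W(s) = s²
W(17)*v(-12, -43) = 17²*(-43 - 12) = 289*(-55) = -15895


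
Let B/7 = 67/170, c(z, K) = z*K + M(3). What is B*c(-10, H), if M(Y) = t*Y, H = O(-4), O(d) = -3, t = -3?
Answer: 9849/170 ≈ 57.935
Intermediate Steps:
H = -3
M(Y) = -3*Y
c(z, K) = -9 + K*z (c(z, K) = z*K - 3*3 = K*z - 9 = -9 + K*z)
B = 469/170 (B = 7*(67/170) = 469/170 ≈ 2.7588)
B*c(-10, H) = 469*(-9 - 3*(-10))/170 = 469*(-9 + 30)/170 = (469/170)*21 = 9849/170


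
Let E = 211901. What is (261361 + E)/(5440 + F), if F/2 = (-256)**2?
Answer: 78877/22752 ≈ 3.4668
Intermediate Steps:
F = 131072 (F = 2*(-256)**2 = 2*65536 = 131072)
(261361 + E)/(5440 + F) = (261361 + 211901)/(5440 + 131072) = 473262/136512 = 473262*(1/136512) = 78877/22752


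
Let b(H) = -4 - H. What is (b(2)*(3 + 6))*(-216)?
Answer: 11664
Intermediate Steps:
(b(2)*(3 + 6))*(-216) = ((-4 - 1*2)*(3 + 6))*(-216) = ((-4 - 2)*9)*(-216) = -6*9*(-216) = -54*(-216) = 11664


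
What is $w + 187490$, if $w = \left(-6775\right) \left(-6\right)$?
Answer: $228140$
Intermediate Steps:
$w = 40650$
$w + 187490 = 40650 + 187490 = 228140$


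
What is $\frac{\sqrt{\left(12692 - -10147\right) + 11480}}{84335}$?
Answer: $\frac{\sqrt{34319}}{84335} \approx 0.0021966$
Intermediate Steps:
$\frac{\sqrt{\left(12692 - -10147\right) + 11480}}{84335} = \sqrt{\left(12692 + 10147\right) + 11480} \cdot \frac{1}{84335} = \sqrt{22839 + 11480} \cdot \frac{1}{84335} = \sqrt{34319} \cdot \frac{1}{84335} = \frac{\sqrt{34319}}{84335}$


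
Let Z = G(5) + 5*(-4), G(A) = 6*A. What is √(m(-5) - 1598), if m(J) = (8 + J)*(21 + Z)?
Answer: I*√1505 ≈ 38.794*I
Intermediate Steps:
Z = 10 (Z = 6*5 + 5*(-4) = 30 - 20 = 10)
m(J) = 248 + 31*J (m(J) = (8 + J)*(21 + 10) = (8 + J)*31 = 248 + 31*J)
√(m(-5) - 1598) = √((248 + 31*(-5)) - 1598) = √((248 - 155) - 1598) = √(93 - 1598) = √(-1505) = I*√1505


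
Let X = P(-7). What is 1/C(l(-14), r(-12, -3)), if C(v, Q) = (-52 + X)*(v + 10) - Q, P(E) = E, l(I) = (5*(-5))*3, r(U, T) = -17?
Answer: 1/3852 ≈ 0.00025961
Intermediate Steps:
l(I) = -75 (l(I) = -25*3 = -75)
X = -7
C(v, Q) = -590 - Q - 59*v (C(v, Q) = (-52 - 7)*(v + 10) - Q = -59*(10 + v) - Q = (-590 - 59*v) - Q = -590 - Q - 59*v)
1/C(l(-14), r(-12, -3)) = 1/(-590 - 1*(-17) - 59*(-75)) = 1/(-590 + 17 + 4425) = 1/3852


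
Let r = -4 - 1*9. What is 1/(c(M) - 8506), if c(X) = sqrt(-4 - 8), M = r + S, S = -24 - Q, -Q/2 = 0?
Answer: -4253/36176024 - I*sqrt(3)/36176024 ≈ -0.00011756 - 4.7878e-8*I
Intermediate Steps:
Q = 0 (Q = -2*0 = 0)
S = -24 (S = -24 - 1*0 = -24 + 0 = -24)
r = -13 (r = -4 - 9 = -13)
M = -37 (M = -13 - 24 = -37)
c(X) = 2*I*sqrt(3) (c(X) = sqrt(-12) = 2*I*sqrt(3))
1/(c(M) - 8506) = 1/(2*I*sqrt(3) - 8506) = 1/(-8506 + 2*I*sqrt(3))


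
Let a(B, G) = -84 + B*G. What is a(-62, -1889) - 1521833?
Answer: -1404799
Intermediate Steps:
a(-62, -1889) - 1521833 = (-84 - 62*(-1889)) - 1521833 = (-84 + 117118) - 1521833 = 117034 - 1521833 = -1404799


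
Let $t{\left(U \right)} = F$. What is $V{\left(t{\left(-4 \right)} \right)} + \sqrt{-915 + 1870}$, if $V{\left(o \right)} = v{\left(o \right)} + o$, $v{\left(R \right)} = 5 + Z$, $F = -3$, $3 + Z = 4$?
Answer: $3 + \sqrt{955} \approx 33.903$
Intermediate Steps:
$Z = 1$ ($Z = -3 + 4 = 1$)
$t{\left(U \right)} = -3$
$v{\left(R \right)} = 6$ ($v{\left(R \right)} = 5 + 1 = 6$)
$V{\left(o \right)} = 6 + o$
$V{\left(t{\left(-4 \right)} \right)} + \sqrt{-915 + 1870} = \left(6 - 3\right) + \sqrt{-915 + 1870} = 3 + \sqrt{955}$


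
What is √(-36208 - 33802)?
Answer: I*√70010 ≈ 264.59*I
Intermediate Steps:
√(-36208 - 33802) = √(-70010) = I*√70010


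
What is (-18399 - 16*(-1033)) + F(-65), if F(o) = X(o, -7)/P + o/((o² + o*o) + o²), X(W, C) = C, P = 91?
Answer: -364861/195 ≈ -1871.1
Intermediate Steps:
F(o) = -1/13 + 1/(3*o) (F(o) = -7/91 + o/((o² + o*o) + o²) = -7*1/91 + o/((o² + o²) + o²) = -1/13 + o/(2*o² + o²) = -1/13 + o/((3*o²)) = -1/13 + o*(1/(3*o²)) = -1/13 + 1/(3*o))
(-18399 - 16*(-1033)) + F(-65) = (-18399 - 16*(-1033)) + (1/39)*(13 - 3*(-65))/(-65) = (-18399 + 16528) + (1/39)*(-1/65)*(13 + 195) = -1871 + (1/39)*(-1/65)*208 = -1871 - 16/195 = -364861/195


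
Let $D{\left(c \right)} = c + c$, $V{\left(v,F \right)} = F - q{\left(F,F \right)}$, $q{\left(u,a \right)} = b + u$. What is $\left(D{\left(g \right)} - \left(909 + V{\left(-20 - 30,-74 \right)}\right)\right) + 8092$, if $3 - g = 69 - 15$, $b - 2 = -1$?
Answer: $7082$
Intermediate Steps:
$b = 1$ ($b = 2 - 1 = 1$)
$g = -51$ ($g = 3 - \left(69 - 15\right) = 3 - 54 = -51$)
$q{\left(u,a \right)} = 1 + u$
$V{\left(v,F \right)} = -1$ ($V{\left(v,F \right)} = F - \left(1 + F\right) = -1$)
$D{\left(c \right)} = 2 c$
$\left(D{\left(g \right)} - \left(909 + V{\left(-20 - 30,-74 \right)}\right)\right) + 8092 = \left(2 \left(-51\right) - 908\right) + 8092 = \left(-102 + \left(-909 + 1\right)\right) + 8092 = \left(-102 - 908\right) + 8092 = -1010 + 8092 = 7082$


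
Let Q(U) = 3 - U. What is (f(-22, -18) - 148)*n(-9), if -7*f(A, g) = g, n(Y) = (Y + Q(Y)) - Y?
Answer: -12216/7 ≈ -1745.1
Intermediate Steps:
n(Y) = 3 - Y (n(Y) = (Y + (3 - Y)) - Y = 3 - Y)
f(A, g) = -g/7
(f(-22, -18) - 148)*n(-9) = (-1/7*(-18) - 148)*(3 - 1*(-9)) = (18/7 - 148)*(3 + 9) = -1018/7*12 = -12216/7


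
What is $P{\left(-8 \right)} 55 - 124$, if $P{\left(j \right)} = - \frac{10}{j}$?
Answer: $- \frac{221}{4} \approx -55.25$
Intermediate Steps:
$P{\left(-8 \right)} 55 - 124 = - \frac{10}{-8} \cdot 55 - 124 = \left(-10\right) \left(- \frac{1}{8}\right) 55 - 124 = \frac{5}{4} \cdot 55 - 124 = \frac{275}{4} - 124 = - \frac{221}{4}$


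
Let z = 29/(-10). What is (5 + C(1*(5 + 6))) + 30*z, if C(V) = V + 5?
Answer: -66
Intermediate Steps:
C(V) = 5 + V
z = -29/10 (z = 29*(-⅒) = -29/10 ≈ -2.9000)
(5 + C(1*(5 + 6))) + 30*z = (5 + (5 + 1*(5 + 6))) + 30*(-29/10) = (5 + (5 + 1*11)) - 87 = (5 + (5 + 11)) - 87 = (5 + 16) - 87 = 21 - 87 = -66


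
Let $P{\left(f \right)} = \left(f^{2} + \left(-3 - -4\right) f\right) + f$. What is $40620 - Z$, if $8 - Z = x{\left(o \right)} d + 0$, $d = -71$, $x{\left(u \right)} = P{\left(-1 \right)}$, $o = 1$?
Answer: $40683$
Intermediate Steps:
$P{\left(f \right)} = f^{2} + 2 f$ ($P{\left(f \right)} = \left(f^{2} + \left(-3 + 4\right) f\right) + f = \left(f^{2} + 1 f\right) + f = \left(f^{2} + f\right) + f = \left(f + f^{2}\right) + f = f^{2} + 2 f$)
$x{\left(u \right)} = -1$ ($x{\left(u \right)} = - (2 - 1) = \left(-1\right) 1 = -1$)
$Z = -63$ ($Z = 8 - \left(\left(-1\right) \left(-71\right) + 0\right) = 8 - \left(71 + 0\right) = 8 - 71 = -63$)
$40620 - Z = 40620 - -63 = 40620 + 63 = 40683$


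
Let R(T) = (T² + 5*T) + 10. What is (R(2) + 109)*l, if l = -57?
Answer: -7581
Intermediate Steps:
R(T) = 10 + T² + 5*T
(R(2) + 109)*l = ((10 + 2² + 5*2) + 109)*(-57) = ((10 + 4 + 10) + 109)*(-57) = (24 + 109)*(-57) = 133*(-57) = -7581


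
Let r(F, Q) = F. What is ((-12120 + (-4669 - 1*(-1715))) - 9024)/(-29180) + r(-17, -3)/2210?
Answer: 77589/94835 ≈ 0.81815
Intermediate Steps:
((-12120 + (-4669 - 1*(-1715))) - 9024)/(-29180) + r(-17, -3)/2210 = ((-12120 + (-4669 - 1*(-1715))) - 9024)/(-29180) - 17/2210 = ((-12120 + (-4669 + 1715)) - 9024)*(-1/29180) - 17*1/2210 = ((-12120 - 2954) - 9024)*(-1/29180) - 1/130 = (-15074 - 9024)*(-1/29180) - 1/130 = -24098*(-1/29180) - 1/130 = 12049/14590 - 1/130 = 77589/94835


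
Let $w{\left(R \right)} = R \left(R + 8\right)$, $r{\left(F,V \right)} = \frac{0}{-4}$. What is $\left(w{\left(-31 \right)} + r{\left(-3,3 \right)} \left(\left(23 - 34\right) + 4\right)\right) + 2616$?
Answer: $3329$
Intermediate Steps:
$r{\left(F,V \right)} = 0$ ($r{\left(F,V \right)} = 0 \left(- \frac{1}{4}\right) = 0$)
$w{\left(R \right)} = R \left(8 + R\right)$
$\left(w{\left(-31 \right)} + r{\left(-3,3 \right)} \left(\left(23 - 34\right) + 4\right)\right) + 2616 = \left(- 31 \left(8 - 31\right) + 0 \left(\left(23 - 34\right) + 4\right)\right) + 2616 = \left(\left(-31\right) \left(-23\right) + 0 \left(-11 + 4\right)\right) + 2616 = \left(713 + 0 \left(-7\right)\right) + 2616 = \left(713 + 0\right) + 2616 = 713 + 2616 = 3329$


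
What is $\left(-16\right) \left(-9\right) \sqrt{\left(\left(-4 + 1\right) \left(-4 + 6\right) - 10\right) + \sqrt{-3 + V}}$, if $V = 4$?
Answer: $144 i \sqrt{15} \approx 557.71 i$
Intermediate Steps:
$\left(-16\right) \left(-9\right) \sqrt{\left(\left(-4 + 1\right) \left(-4 + 6\right) - 10\right) + \sqrt{-3 + V}} = \left(-16\right) \left(-9\right) \sqrt{\left(\left(-4 + 1\right) \left(-4 + 6\right) - 10\right) + \sqrt{-3 + 4}} = 144 \sqrt{\left(\left(-3\right) 2 - 10\right) + \sqrt{1}} = 144 \sqrt{\left(-6 - 10\right) + 1} = 144 \sqrt{-16 + 1} = 144 \sqrt{-15} = 144 i \sqrt{15}$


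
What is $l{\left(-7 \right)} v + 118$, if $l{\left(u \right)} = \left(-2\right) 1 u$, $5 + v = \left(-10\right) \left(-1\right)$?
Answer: $188$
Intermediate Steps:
$v = 5$ ($v = -5 - -10 = -5 + 10 = 5$)
$l{\left(u \right)} = - 2 u$
$l{\left(-7 \right)} v + 118 = \left(-2\right) \left(-7\right) 5 + 118 = 14 \cdot 5 + 118 = 70 + 118 = 188$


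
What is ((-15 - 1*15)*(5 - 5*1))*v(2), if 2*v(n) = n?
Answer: 0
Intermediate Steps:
v(n) = n/2
((-15 - 1*15)*(5 - 5*1))*v(2) = ((-15 - 1*15)*(5 - 5*1))*((½)*2) = ((-15 - 15)*(5 - 5))*1 = -30*0*1 = 0*1 = 0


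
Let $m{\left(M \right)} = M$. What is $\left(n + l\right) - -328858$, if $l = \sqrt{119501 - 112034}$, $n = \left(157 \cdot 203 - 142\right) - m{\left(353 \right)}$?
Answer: $360234 + \sqrt{7467} \approx 3.6032 \cdot 10^{5}$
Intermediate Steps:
$n = 31376$ ($n = \left(157 \cdot 203 - 142\right) - 353 = \left(31871 - 142\right) - 353 = 31729 - 353 = 31376$)
$l = \sqrt{7467} \approx 86.412$
$\left(n + l\right) - -328858 = \left(31376 + \sqrt{7467}\right) - -328858 = \left(31376 + \sqrt{7467}\right) + 328858 = 360234 + \sqrt{7467}$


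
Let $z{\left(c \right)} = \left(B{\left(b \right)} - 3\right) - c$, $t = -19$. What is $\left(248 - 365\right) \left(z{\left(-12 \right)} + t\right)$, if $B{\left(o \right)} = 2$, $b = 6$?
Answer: $936$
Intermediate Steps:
$z{\left(c \right)} = -1 - c$ ($z{\left(c \right)} = \left(2 - 3\right) - c = -1 - c$)
$\left(248 - 365\right) \left(z{\left(-12 \right)} + t\right) = \left(248 - 365\right) \left(\left(-1 - -12\right) - 19\right) = - 117 \left(\left(-1 + 12\right) - 19\right) = - 117 \left(11 - 19\right) = \left(-117\right) \left(-8\right) = 936$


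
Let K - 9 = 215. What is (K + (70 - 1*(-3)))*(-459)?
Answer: -136323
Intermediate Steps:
K = 224 (K = 9 + 215 = 224)
(K + (70 - 1*(-3)))*(-459) = (224 + (70 - 1*(-3)))*(-459) = (224 + (70 + 3))*(-459) = (224 + 73)*(-459) = 297*(-459) = -136323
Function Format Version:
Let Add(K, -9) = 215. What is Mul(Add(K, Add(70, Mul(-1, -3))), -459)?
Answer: -136323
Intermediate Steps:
K = 224 (K = Add(9, 215) = 224)
Mul(Add(K, Add(70, Mul(-1, -3))), -459) = Mul(Add(224, Add(70, Mul(-1, -3))), -459) = Mul(Add(224, Add(70, 3)), -459) = Mul(Add(224, 73), -459) = Mul(297, -459) = -136323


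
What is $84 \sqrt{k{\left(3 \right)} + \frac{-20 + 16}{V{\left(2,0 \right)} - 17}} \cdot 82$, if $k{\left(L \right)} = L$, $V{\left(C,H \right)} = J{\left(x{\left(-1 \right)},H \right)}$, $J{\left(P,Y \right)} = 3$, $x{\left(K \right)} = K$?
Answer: $984 \sqrt{161} \approx 12486.0$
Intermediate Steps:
$V{\left(C,H \right)} = 3$
$84 \sqrt{k{\left(3 \right)} + \frac{-20 + 16}{V{\left(2,0 \right)} - 17}} \cdot 82 = 84 \sqrt{3 + \frac{-20 + 16}{3 - 17}} \cdot 82 = 84 \sqrt{3 - \frac{4}{-14}} \cdot 82 = 84 \sqrt{3 - - \frac{2}{7}} \cdot 82 = 84 \sqrt{3 + \frac{2}{7}} \cdot 82 = 84 \sqrt{\frac{23}{7}} \cdot 82 = 84 \frac{\sqrt{161}}{7} \cdot 82 = 12 \sqrt{161} \cdot 82 = 984 \sqrt{161}$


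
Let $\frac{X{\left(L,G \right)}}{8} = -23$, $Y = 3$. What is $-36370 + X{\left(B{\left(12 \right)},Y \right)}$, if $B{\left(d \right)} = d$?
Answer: $-36554$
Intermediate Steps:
$X{\left(L,G \right)} = -184$ ($X{\left(L,G \right)} = 8 \left(-23\right) = -184$)
$-36370 + X{\left(B{\left(12 \right)},Y \right)} = -36370 - 184 = -36554$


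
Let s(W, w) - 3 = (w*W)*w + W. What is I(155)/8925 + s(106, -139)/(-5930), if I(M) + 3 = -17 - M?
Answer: -20892163/60486 ≈ -345.40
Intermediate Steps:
I(M) = -20 - M (I(M) = -3 + (-17 - M) = -20 - M)
s(W, w) = 3 + W + W*w² (s(W, w) = 3 + ((w*W)*w + W) = 3 + ((W*w)*w + W) = 3 + (W*w² + W) = 3 + (W + W*w²) = 3 + W + W*w²)
I(155)/8925 + s(106, -139)/(-5930) = (-20 - 1*155)/8925 + (3 + 106 + 106*(-139)²)/(-5930) = (-20 - 155)*(1/8925) + (3 + 106 + 106*19321)*(-1/5930) = -175*1/8925 + (3 + 106 + 2048026)*(-1/5930) = -1/51 + 2048135*(-1/5930) = -1/51 - 409627/1186 = -20892163/60486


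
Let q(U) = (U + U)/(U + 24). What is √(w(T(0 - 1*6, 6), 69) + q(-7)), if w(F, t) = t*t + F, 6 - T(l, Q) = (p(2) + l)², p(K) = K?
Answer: √1372801/17 ≈ 68.922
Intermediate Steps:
T(l, Q) = 6 - (2 + l)²
w(F, t) = F + t² (w(F, t) = t² + F = F + t²)
q(U) = 2*U/(24 + U) (q(U) = (2*U)/(24 + U) = 2*U/(24 + U))
√(w(T(0 - 1*6, 6), 69) + q(-7)) = √(((6 - (2 + (0 - 1*6))²) + 69²) + 2*(-7)/(24 - 7)) = √(((6 - (2 + (0 - 6))²) + 4761) + 2*(-7)/17) = √(((6 - (2 - 6)²) + 4761) + 2*(-7)*(1/17)) = √(((6 - 1*(-4)²) + 4761) - 14/17) = √(((6 - 1*16) + 4761) - 14/17) = √(((6 - 16) + 4761) - 14/17) = √((-10 + 4761) - 14/17) = √(4751 - 14/17) = √(80753/17) = √1372801/17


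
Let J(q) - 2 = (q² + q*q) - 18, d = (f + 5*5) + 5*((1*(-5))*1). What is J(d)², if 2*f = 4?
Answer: 64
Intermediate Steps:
f = 2 (f = (½)*4 = 2)
d = 2 (d = (2 + 5*5) + 5*((1*(-5))*1) = (2 + 25) + 5*(-5*1) = 27 + 5*(-5) = 27 - 25 = 2)
J(q) = -16 + 2*q² (J(q) = 2 + ((q² + q*q) - 18) = 2 + ((q² + q²) - 18) = 2 + (2*q² - 18) = 2 + (-18 + 2*q²) = -16 + 2*q²)
J(d)² = (-16 + 2*2²)² = (-16 + 2*4)² = (-16 + 8)² = (-8)² = 64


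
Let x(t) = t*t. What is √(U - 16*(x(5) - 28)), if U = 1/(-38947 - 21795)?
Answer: √1463638730/5522 ≈ 6.9282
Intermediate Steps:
x(t) = t²
U = -1/60742 (U = 1/(-60742) = -1/60742 ≈ -1.6463e-5)
√(U - 16*(x(5) - 28)) = √(-1/60742 - 16*(5² - 28)) = √(-1/60742 - 16*(25 - 28)) = √(-1/60742 - 16*(-3)) = √(-1/60742 + 48) = √(2915615/60742) = √1463638730/5522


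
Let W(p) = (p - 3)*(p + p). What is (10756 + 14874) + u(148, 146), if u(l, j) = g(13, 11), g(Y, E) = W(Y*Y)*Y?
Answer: 755034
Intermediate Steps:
W(p) = 2*p*(-3 + p) (W(p) = (-3 + p)*(2*p) = 2*p*(-3 + p))
g(Y, E) = 2*Y**3*(-3 + Y**2) (g(Y, E) = (2*(Y*Y)*(-3 + Y*Y))*Y = (2*Y**2*(-3 + Y**2))*Y = 2*Y**3*(-3 + Y**2))
u(l, j) = 729404 (u(l, j) = 2*13**3*(-3 + 13**2) = 2*2197*(-3 + 169) = 2*2197*166 = 729404)
(10756 + 14874) + u(148, 146) = (10756 + 14874) + 729404 = 25630 + 729404 = 755034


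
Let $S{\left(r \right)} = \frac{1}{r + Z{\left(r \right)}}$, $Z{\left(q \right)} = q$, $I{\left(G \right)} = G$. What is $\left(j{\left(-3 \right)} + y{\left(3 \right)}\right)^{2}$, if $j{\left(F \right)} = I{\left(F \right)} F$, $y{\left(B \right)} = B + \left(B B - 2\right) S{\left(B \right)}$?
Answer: $\frac{6241}{36} \approx 173.36$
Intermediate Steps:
$S{\left(r \right)} = \frac{1}{2 r}$ ($S{\left(r \right)} = \frac{1}{r + r} = \frac{1}{2 r}$)
$y{\left(B \right)} = B + \frac{-2 + B^{2}}{2 B}$ ($y{\left(B \right)} = B + \left(B B - 2\right) \frac{1}{2 B} = B + \left(B^{2} - 2\right) \frac{1}{2 B} = B + \left(-2 + B^{2}\right) \frac{1}{2 B} = B + \frac{-2 + B^{2}}{2 B}$)
$j{\left(F \right)} = F^{2}$ ($j{\left(F \right)} = F F = F^{2}$)
$\left(j{\left(-3 \right)} + y{\left(3 \right)}\right)^{2} = \left(\left(-3\right)^{2} + \left(- \frac{1}{3} + \frac{3}{2} \cdot 3\right)\right)^{2} = \left(9 + \left(\left(-1\right) \frac{1}{3} + \frac{9}{2}\right)\right)^{2} = \left(9 + \left(- \frac{1}{3} + \frac{9}{2}\right)\right)^{2} = \left(9 + \frac{25}{6}\right)^{2} = \left(\frac{79}{6}\right)^{2} = \frac{6241}{36}$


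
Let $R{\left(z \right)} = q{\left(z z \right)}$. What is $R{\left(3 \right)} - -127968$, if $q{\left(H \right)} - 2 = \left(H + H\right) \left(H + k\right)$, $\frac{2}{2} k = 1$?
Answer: $128150$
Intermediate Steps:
$k = 1$
$q{\left(H \right)} = 2 + 2 H \left(1 + H\right)$ ($q{\left(H \right)} = 2 + \left(H + H\right) \left(H + 1\right) = 2 + 2 H \left(1 + H\right)$)
$R{\left(z \right)} = 2 + 2 z^{2} + 2 z^{4}$ ($R{\left(z \right)} = 2 + 2 z z + 2 \left(z z\right)^{2} = 2 + 2 z^{2} + 2 \left(z^{2}\right)^{2} = 2 + 2 z^{2} + 2 z^{4}$)
$R{\left(3 \right)} - -127968 = \left(2 + 2 \cdot 3^{2} + 2 \cdot 3^{4}\right) - -127968 = \left(2 + 2 \cdot 9 + 2 \cdot 81\right) + 127968 = \left(2 + 18 + 162\right) + 127968 = 182 + 127968 = 128150$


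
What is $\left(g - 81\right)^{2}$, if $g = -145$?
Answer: $51076$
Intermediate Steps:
$\left(g - 81\right)^{2} = \left(-145 - 81\right)^{2} = \left(-226\right)^{2} = 51076$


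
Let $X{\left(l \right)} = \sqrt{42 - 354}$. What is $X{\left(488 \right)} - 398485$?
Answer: $-398485 + 2 i \sqrt{78} \approx -3.9849 \cdot 10^{5} + 17.664 i$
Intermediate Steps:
$X{\left(l \right)} = 2 i \sqrt{78}$ ($X{\left(l \right)} = \sqrt{-312} = 2 i \sqrt{78}$)
$X{\left(488 \right)} - 398485 = 2 i \sqrt{78} - 398485 = -398485 + 2 i \sqrt{78}$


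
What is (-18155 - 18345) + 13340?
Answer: -23160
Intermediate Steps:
(-18155 - 18345) + 13340 = -36500 + 13340 = -23160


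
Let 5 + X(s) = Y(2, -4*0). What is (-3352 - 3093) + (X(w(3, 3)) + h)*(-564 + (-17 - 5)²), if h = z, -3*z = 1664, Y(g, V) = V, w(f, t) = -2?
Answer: 114985/3 ≈ 38328.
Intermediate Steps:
z = -1664/3 (z = -⅓*1664 = -1664/3 ≈ -554.67)
h = -1664/3 ≈ -554.67
X(s) = -5 (X(s) = -5 - 4*0 = -5 + 0 = -5)
(-3352 - 3093) + (X(w(3, 3)) + h)*(-564 + (-17 - 5)²) = (-3352 - 3093) + (-5 - 1664/3)*(-564 + (-17 - 5)²) = -6445 - 1679*(-564 + (-22)²)/3 = -6445 - 1679*(-564 + 484)/3 = -6445 - 1679/3*(-80) = -6445 + 134320/3 = 114985/3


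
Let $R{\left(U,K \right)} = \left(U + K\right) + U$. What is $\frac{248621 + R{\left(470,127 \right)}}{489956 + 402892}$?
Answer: $\frac{31211}{111606} \approx 0.27965$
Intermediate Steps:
$R{\left(U,K \right)} = K + 2 U$ ($R{\left(U,K \right)} = \left(K + U\right) + U = K + 2 U$)
$\frac{248621 + R{\left(470,127 \right)}}{489956 + 402892} = \frac{248621 + \left(127 + 2 \cdot 470\right)}{489956 + 402892} = \frac{248621 + \left(127 + 940\right)}{892848} = \left(248621 + 1067\right) \frac{1}{892848} = 249688 \cdot \frac{1}{892848} = \frac{31211}{111606}$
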